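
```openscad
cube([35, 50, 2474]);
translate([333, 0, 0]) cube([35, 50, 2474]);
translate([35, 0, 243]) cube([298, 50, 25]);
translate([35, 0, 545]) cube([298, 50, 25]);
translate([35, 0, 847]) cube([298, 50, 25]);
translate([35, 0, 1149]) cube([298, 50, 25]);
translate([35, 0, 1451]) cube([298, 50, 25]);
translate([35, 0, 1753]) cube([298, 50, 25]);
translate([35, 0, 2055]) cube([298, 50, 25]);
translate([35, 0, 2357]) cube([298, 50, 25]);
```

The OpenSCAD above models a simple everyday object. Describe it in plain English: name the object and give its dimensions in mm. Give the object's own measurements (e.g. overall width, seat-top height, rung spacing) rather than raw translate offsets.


A straight ladder. Two 35×50 mm vertical rails, 2474 mm tall, stand 368 mm apart (outside-to-outside) with their front faces coplanar on the −y side. 8 rungs, each 50 mm deep and 25 mm tall, span between the inner faces of the rails, front faces flush with the rails. The lowest rung's underside is at z = 243 mm and rungs are spaced 302 mm apart (underside to underside).


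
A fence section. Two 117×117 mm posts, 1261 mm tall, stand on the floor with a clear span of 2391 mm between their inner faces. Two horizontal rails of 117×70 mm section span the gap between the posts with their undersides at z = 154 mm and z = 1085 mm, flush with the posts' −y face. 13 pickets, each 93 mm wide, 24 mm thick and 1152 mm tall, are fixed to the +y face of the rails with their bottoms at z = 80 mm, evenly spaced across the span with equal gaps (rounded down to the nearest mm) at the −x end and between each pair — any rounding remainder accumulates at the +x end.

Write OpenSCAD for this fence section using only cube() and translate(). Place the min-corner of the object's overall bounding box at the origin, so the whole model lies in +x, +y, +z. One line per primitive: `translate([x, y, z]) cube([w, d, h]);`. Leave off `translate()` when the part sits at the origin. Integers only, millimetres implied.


cube([117, 117, 1261]);
translate([2508, 0, 0]) cube([117, 117, 1261]);
translate([117, 0, 154]) cube([2391, 117, 70]);
translate([117, 0, 1085]) cube([2391, 117, 70]);
translate([201, 117, 80]) cube([93, 24, 1152]);
translate([378, 117, 80]) cube([93, 24, 1152]);
translate([555, 117, 80]) cube([93, 24, 1152]);
translate([732, 117, 80]) cube([93, 24, 1152]);
translate([909, 117, 80]) cube([93, 24, 1152]);
translate([1086, 117, 80]) cube([93, 24, 1152]);
translate([1263, 117, 80]) cube([93, 24, 1152]);
translate([1440, 117, 80]) cube([93, 24, 1152]);
translate([1617, 117, 80]) cube([93, 24, 1152]);
translate([1794, 117, 80]) cube([93, 24, 1152]);
translate([1971, 117, 80]) cube([93, 24, 1152]);
translate([2148, 117, 80]) cube([93, 24, 1152]);
translate([2325, 117, 80]) cube([93, 24, 1152]);


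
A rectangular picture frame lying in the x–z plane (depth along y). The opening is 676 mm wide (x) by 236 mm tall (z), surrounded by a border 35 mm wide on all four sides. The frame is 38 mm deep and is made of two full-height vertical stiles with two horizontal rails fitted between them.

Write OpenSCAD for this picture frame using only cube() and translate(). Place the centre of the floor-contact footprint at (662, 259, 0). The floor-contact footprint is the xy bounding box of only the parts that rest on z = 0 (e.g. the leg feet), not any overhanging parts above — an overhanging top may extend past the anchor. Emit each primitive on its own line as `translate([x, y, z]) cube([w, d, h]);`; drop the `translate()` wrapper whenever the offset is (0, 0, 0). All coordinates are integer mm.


translate([289, 240, 0]) cube([35, 38, 306]);
translate([1000, 240, 0]) cube([35, 38, 306]);
translate([324, 240, 0]) cube([676, 38, 35]);
translate([324, 240, 271]) cube([676, 38, 35]);


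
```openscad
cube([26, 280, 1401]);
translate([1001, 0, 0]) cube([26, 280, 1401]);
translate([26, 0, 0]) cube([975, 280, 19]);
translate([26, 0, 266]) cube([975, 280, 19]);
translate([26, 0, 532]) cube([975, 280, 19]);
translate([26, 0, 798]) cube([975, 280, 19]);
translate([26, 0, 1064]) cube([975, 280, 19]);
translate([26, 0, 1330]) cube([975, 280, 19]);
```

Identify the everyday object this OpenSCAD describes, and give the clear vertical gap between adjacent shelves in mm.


A bookshelf. The clear shelf gap is 247 mm.

Two tall side panels with 6 horizontal boards between them — a bookshelf. The first two shelf undersides are at z = 0 and z = 266; with shelf thickness 19, the clear gap is 266 − 0 − 19 = 247 mm.


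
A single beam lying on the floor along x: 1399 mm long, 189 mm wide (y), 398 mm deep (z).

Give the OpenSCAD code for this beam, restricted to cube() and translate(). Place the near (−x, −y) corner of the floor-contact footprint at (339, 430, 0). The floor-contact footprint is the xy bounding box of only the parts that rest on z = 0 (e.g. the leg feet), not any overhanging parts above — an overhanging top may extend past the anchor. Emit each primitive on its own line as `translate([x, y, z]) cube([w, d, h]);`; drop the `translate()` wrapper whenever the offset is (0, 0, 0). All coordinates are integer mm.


translate([339, 430, 0]) cube([1399, 189, 398]);


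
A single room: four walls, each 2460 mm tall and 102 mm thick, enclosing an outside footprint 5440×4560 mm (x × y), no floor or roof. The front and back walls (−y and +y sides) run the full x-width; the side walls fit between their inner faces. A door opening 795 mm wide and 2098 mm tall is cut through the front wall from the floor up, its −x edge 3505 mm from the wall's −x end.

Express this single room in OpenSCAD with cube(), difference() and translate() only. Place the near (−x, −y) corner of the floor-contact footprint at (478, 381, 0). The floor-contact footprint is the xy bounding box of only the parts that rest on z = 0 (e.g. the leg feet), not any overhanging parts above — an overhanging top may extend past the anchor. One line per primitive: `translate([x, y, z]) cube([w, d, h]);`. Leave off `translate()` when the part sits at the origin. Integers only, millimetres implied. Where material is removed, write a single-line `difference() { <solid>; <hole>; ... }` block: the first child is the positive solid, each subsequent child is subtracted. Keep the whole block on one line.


difference() { translate([478, 381, 0]) cube([5440, 102, 2460]); translate([3983, 381, 0]) cube([795, 102, 2098]); }
translate([478, 4839, 0]) cube([5440, 102, 2460]);
translate([478, 483, 0]) cube([102, 4356, 2460]);
translate([5816, 483, 0]) cube([102, 4356, 2460]);


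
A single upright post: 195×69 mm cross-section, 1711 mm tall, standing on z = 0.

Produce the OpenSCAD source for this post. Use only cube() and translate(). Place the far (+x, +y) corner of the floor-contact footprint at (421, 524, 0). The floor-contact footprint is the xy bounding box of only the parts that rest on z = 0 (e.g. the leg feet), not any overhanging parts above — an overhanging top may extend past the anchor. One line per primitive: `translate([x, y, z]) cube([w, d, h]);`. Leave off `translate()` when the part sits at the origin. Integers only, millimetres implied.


translate([226, 455, 0]) cube([195, 69, 1711]);


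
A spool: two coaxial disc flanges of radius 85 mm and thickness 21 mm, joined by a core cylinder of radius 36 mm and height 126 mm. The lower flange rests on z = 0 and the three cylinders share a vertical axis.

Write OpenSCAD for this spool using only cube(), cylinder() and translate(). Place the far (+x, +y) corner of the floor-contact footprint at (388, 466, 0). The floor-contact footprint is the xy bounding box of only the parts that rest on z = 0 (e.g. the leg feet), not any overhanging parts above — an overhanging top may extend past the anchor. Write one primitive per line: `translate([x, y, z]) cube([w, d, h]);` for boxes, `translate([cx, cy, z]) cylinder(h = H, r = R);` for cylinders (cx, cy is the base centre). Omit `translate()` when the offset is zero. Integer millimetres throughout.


translate([303, 381, 0]) cylinder(h = 21, r = 85);
translate([303, 381, 21]) cylinder(h = 126, r = 36);
translate([303, 381, 147]) cylinder(h = 21, r = 85);


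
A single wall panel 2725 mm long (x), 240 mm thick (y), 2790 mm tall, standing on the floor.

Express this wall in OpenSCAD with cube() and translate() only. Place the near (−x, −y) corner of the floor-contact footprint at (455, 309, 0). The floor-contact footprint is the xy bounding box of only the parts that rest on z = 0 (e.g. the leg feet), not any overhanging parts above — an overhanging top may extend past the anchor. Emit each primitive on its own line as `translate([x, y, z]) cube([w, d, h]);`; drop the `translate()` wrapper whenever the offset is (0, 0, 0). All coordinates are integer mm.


translate([455, 309, 0]) cube([2725, 240, 2790]);


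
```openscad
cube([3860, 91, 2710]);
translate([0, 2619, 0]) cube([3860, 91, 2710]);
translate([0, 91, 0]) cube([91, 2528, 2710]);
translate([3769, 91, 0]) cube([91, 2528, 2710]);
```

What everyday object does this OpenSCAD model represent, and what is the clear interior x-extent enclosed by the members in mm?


A house (or room) frame. The interior width is 3678 mm.

Four 2710 mm walls enclosing a rectangle with no floor or roof — a room or house frame. Outside width is 3860 mm and wall thickness is 91 mm, so the interior width is 3860 − 2 × 91 = 3678 mm.


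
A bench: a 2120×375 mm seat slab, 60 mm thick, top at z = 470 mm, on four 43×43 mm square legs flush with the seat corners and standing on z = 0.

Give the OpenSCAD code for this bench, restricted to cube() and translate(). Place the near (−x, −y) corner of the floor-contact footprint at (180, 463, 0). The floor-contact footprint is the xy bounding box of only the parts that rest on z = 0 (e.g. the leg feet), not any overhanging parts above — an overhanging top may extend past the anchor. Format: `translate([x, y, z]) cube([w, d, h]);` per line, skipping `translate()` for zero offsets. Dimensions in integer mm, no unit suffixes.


// leg_h = 470 − 60 = 410
translate([180, 463, 410]) cube([2120, 375, 60]);
translate([180, 463, 0]) cube([43, 43, 410]);
translate([180, 795, 0]) cube([43, 43, 410]);
translate([2257, 463, 0]) cube([43, 43, 410]);
translate([2257, 795, 0]) cube([43, 43, 410]);


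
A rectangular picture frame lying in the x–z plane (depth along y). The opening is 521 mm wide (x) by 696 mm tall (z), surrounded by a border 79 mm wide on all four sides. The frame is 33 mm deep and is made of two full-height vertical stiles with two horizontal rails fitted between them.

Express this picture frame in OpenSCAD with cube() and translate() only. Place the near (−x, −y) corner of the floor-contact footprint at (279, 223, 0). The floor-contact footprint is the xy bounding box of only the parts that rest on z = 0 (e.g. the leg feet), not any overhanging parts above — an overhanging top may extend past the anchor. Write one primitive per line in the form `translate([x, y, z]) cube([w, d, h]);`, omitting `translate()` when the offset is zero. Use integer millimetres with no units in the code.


translate([279, 223, 0]) cube([79, 33, 854]);
translate([879, 223, 0]) cube([79, 33, 854]);
translate([358, 223, 0]) cube([521, 33, 79]);
translate([358, 223, 775]) cube([521, 33, 79]);


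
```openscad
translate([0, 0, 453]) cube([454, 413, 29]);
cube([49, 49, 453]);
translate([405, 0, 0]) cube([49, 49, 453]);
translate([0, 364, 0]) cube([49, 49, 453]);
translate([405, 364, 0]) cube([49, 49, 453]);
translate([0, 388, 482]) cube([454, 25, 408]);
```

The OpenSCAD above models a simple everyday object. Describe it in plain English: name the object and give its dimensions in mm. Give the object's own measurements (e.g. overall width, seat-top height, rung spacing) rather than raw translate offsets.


A chair. The seat is a 454×413×29 mm slab with its top at z = 482 mm, on four 49×49 mm corner legs (flush with the seat edges, standing on z = 0). A flat backrest 25 mm thick, 408 mm tall, spans the full seat width and rises from the seat top along its +y edge, rear face flush with the rear of the seat.


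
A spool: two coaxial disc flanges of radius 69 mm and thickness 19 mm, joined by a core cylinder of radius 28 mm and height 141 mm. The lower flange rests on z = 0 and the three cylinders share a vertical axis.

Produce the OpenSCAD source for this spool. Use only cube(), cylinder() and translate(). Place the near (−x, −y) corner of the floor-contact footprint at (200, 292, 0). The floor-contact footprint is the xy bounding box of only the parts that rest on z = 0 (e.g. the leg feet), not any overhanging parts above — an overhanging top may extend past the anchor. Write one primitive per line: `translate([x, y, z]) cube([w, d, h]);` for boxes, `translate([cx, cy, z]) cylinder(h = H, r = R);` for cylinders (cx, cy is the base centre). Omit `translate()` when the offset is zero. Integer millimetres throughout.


translate([269, 361, 0]) cylinder(h = 19, r = 69);
translate([269, 361, 19]) cylinder(h = 141, r = 28);
translate([269, 361, 160]) cylinder(h = 19, r = 69);


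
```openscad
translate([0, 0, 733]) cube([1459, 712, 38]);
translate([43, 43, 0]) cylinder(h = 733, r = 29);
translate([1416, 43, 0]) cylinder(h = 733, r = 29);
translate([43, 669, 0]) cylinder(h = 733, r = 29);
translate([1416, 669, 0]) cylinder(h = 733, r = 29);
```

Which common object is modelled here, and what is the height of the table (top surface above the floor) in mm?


A table. The table height is 771 mm.

A 1459×712×38 slab sits at z = 733 on four Ø58 mm round legs — a table. The top surface is at 733 + 38 = 771 mm.


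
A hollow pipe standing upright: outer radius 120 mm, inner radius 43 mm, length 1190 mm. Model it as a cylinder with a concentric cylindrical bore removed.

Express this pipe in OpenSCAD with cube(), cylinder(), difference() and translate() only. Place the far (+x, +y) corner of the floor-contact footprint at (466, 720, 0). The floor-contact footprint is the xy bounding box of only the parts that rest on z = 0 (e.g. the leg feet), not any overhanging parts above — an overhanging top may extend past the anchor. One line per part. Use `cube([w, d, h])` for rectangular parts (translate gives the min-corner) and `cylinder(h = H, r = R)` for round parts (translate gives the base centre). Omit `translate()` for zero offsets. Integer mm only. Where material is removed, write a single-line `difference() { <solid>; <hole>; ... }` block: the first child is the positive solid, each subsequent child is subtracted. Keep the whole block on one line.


difference() { translate([346, 600, 0]) cylinder(h = 1190, r = 120); translate([346, 600, 0]) cylinder(h = 1190, r = 43); }


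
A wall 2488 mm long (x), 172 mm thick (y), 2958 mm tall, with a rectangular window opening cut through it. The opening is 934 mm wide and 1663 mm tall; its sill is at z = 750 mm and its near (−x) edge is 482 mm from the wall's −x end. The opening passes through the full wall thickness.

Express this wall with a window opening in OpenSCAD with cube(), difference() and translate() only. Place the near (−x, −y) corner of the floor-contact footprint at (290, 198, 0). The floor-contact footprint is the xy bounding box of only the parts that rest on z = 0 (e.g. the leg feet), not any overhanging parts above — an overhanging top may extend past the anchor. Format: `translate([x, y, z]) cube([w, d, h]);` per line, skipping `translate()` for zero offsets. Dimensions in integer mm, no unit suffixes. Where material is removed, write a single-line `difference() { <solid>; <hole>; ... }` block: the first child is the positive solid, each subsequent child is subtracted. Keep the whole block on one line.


difference() { translate([290, 198, 0]) cube([2488, 172, 2958]); translate([772, 198, 750]) cube([934, 172, 1663]); }


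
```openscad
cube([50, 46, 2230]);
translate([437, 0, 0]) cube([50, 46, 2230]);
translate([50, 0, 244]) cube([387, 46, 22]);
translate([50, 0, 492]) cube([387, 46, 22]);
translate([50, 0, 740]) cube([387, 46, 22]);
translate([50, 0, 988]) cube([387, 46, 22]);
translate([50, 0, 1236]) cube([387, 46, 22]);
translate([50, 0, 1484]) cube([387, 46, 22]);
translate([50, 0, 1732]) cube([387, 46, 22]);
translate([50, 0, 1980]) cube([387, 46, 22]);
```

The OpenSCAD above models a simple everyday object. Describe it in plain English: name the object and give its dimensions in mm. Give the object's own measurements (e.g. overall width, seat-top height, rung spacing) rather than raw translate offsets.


A straight ladder. Two 50×46 mm vertical rails, 2230 mm tall, stand 487 mm apart (outside-to-outside) with their front faces coplanar on the −y side. 8 rungs, each 46 mm deep and 22 mm tall, span between the inner faces of the rails, front faces flush with the rails. The lowest rung's underside is at z = 244 mm and rungs are spaced 248 mm apart (underside to underside).


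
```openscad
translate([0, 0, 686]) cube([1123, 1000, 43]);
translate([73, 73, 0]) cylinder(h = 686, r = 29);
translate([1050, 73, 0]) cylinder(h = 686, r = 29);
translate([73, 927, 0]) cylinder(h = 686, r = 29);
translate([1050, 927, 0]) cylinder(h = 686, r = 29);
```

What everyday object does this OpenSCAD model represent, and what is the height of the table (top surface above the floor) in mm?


A table. The table height is 729 mm.

A 1123×1000×43 slab sits at z = 686 on four Ø58 mm round legs — a table. The top surface is at 686 + 43 = 729 mm.


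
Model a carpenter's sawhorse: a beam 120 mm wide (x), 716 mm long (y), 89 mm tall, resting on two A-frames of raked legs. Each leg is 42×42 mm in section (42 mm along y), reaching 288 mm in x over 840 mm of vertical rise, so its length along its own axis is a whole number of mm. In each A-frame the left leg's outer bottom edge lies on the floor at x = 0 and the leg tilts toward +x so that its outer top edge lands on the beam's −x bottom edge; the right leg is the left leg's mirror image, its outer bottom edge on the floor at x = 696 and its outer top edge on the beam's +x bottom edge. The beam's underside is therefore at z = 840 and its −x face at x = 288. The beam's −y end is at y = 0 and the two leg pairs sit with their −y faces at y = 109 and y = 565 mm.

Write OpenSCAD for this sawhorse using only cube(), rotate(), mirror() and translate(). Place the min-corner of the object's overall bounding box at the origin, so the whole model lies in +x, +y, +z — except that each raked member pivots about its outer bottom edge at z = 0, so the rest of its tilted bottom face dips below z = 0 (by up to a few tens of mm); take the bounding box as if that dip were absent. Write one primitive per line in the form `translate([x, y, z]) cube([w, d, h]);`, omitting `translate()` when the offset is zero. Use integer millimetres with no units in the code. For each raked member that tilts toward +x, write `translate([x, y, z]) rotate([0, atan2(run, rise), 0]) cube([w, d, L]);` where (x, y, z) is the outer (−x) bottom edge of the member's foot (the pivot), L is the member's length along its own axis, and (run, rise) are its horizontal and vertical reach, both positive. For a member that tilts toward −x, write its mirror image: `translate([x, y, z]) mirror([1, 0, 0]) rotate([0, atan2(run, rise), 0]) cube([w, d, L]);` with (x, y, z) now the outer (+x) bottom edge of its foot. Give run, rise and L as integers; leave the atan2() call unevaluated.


translate([288, 0, 840]) cube([120, 716, 89]);
translate([0, 109, 0]) rotate([0, atan2(288, 840), 0]) cube([42, 42, 888]);
translate([696, 109, 0]) mirror([1, 0, 0]) rotate([0, atan2(288, 840), 0]) cube([42, 42, 888]);
translate([0, 565, 0]) rotate([0, atan2(288, 840), 0]) cube([42, 42, 888]);
translate([696, 565, 0]) mirror([1, 0, 0]) rotate([0, atan2(288, 840), 0]) cube([42, 42, 888]);


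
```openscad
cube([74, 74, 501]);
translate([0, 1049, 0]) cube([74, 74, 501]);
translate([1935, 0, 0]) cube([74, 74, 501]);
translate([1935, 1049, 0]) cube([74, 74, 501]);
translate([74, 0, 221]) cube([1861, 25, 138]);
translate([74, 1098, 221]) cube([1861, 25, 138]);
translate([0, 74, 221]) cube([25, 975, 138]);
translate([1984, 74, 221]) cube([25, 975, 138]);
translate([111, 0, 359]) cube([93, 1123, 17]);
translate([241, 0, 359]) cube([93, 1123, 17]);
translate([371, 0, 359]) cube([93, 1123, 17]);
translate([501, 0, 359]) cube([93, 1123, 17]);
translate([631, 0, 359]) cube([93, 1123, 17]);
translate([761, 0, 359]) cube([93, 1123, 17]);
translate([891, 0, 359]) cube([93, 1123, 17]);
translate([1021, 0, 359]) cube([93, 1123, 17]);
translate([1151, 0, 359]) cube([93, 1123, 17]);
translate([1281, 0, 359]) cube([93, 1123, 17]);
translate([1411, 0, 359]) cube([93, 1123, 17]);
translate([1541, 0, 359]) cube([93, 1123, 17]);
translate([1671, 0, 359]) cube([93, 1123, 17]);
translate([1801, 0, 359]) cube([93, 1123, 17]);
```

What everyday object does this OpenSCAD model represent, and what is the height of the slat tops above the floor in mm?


A bed frame. The slat-top height is 376 mm.

Four posts, four rails, and a row of slats — a bed frame. Slats sit on the rails at z = 221 + 138 = 359; with slat thickness 17, the top is 376 mm.


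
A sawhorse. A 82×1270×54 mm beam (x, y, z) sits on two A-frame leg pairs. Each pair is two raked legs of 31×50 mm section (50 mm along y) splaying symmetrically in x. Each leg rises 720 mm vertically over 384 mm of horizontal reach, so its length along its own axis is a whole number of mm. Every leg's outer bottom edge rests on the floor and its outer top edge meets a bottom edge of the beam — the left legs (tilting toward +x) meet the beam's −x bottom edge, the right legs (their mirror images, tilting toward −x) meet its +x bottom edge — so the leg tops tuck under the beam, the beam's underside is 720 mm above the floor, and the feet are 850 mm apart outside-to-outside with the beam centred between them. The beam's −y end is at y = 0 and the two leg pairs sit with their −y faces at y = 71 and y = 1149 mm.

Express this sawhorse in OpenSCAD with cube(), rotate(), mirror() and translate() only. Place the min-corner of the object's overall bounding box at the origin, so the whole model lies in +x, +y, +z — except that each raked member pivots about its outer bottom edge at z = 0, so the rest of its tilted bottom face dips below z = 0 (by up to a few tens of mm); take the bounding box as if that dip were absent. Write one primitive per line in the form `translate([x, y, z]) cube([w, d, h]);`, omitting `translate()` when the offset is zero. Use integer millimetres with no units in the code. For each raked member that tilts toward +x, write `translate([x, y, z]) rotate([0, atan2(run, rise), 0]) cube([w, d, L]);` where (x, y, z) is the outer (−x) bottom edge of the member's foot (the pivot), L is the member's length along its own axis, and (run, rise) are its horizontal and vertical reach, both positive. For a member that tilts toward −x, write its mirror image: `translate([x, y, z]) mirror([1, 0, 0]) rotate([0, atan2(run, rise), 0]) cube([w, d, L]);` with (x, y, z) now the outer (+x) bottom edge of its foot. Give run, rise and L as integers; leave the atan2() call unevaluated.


// leg length = √(384² + 720²) = 816
// right-leg outer foot x = 2·384 + 82 = 850
// beam min-corner = (384, 0, 720)
translate([384, 0, 720]) cube([82, 1270, 54]);
translate([0, 71, 0]) rotate([0, atan2(384, 720), 0]) cube([31, 50, 816]);
translate([850, 71, 0]) mirror([1, 0, 0]) rotate([0, atan2(384, 720), 0]) cube([31, 50, 816]);
translate([0, 1149, 0]) rotate([0, atan2(384, 720), 0]) cube([31, 50, 816]);
translate([850, 1149, 0]) mirror([1, 0, 0]) rotate([0, atan2(384, 720), 0]) cube([31, 50, 816]);


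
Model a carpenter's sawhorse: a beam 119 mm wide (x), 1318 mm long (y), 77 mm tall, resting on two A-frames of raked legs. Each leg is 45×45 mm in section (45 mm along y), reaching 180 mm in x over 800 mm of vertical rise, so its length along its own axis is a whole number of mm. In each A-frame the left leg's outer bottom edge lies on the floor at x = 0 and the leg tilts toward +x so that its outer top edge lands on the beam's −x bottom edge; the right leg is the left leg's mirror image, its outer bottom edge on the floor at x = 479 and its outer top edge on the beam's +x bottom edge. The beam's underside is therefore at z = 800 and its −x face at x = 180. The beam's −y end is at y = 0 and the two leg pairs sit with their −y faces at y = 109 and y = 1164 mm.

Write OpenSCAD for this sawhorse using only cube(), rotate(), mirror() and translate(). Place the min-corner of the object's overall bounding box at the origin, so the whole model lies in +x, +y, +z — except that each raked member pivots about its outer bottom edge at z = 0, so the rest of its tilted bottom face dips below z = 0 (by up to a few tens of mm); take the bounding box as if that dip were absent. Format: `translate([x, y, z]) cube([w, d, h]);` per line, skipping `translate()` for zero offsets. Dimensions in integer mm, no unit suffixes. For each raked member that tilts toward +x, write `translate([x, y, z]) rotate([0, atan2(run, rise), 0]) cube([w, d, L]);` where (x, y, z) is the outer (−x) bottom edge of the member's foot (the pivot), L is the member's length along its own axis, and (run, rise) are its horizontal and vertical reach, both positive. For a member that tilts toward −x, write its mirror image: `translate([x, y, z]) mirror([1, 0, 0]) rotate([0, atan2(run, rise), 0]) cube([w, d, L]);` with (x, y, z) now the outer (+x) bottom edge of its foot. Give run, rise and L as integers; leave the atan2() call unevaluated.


translate([180, 0, 800]) cube([119, 1318, 77]);
translate([0, 109, 0]) rotate([0, atan2(180, 800), 0]) cube([45, 45, 820]);
translate([479, 109, 0]) mirror([1, 0, 0]) rotate([0, atan2(180, 800), 0]) cube([45, 45, 820]);
translate([0, 1164, 0]) rotate([0, atan2(180, 800), 0]) cube([45, 45, 820]);
translate([479, 1164, 0]) mirror([1, 0, 0]) rotate([0, atan2(180, 800), 0]) cube([45, 45, 820]);


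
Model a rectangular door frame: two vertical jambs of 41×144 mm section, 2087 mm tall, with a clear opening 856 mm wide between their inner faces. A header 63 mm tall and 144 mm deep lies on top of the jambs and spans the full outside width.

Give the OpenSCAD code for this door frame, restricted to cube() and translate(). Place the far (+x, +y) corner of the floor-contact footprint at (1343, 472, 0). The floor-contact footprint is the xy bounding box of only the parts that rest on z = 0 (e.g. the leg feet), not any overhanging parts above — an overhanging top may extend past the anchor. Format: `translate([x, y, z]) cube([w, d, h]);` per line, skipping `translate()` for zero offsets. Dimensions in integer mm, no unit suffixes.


translate([405, 328, 0]) cube([41, 144, 2087]);
translate([1302, 328, 0]) cube([41, 144, 2087]);
translate([405, 328, 2087]) cube([938, 144, 63]);


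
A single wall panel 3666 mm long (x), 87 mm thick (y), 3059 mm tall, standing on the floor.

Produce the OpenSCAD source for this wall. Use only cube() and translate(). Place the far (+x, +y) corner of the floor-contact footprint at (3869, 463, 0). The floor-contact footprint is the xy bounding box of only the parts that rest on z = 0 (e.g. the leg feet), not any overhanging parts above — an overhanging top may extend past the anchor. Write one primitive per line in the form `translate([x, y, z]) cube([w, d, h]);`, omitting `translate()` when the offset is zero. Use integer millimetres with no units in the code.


translate([203, 376, 0]) cube([3666, 87, 3059]);


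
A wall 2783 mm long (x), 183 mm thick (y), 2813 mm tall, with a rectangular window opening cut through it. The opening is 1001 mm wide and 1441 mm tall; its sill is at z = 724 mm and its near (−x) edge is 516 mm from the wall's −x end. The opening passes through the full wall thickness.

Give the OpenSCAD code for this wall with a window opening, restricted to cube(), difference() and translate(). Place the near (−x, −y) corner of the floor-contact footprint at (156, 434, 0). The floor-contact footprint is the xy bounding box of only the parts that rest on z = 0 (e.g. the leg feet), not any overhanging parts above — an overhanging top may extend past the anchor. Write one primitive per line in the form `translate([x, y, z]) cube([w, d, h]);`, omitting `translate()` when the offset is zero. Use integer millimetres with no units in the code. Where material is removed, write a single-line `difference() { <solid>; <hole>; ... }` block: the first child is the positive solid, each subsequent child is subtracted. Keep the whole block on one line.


difference() { translate([156, 434, 0]) cube([2783, 183, 2813]); translate([672, 434, 724]) cube([1001, 183, 1441]); }


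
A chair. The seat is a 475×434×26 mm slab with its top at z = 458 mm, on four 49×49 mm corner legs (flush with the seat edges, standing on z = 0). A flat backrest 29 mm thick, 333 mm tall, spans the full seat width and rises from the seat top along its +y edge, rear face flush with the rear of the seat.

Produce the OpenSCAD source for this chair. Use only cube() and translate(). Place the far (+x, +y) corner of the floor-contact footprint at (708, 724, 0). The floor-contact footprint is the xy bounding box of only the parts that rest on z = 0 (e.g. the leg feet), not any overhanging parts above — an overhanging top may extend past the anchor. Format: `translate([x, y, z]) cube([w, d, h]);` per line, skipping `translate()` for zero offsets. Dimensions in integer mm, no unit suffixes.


// leg_h = 458 - 26 = 432
translate([233, 290, 432]) cube([475, 434, 26]);
translate([233, 290, 0]) cube([49, 49, 432]);
translate([659, 290, 0]) cube([49, 49, 432]);
translate([233, 675, 0]) cube([49, 49, 432]);
translate([659, 675, 0]) cube([49, 49, 432]);
translate([233, 695, 458]) cube([475, 29, 333]);


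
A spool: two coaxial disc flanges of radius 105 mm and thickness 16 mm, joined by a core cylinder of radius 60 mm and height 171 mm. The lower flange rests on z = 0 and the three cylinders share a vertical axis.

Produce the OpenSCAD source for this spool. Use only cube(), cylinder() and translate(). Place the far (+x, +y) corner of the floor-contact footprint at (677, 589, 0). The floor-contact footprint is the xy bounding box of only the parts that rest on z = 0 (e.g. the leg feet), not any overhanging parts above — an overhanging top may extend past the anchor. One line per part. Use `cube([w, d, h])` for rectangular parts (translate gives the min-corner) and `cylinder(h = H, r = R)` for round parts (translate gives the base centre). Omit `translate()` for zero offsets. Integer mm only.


translate([572, 484, 0]) cylinder(h = 16, r = 105);
translate([572, 484, 16]) cylinder(h = 171, r = 60);
translate([572, 484, 187]) cylinder(h = 16, r = 105);


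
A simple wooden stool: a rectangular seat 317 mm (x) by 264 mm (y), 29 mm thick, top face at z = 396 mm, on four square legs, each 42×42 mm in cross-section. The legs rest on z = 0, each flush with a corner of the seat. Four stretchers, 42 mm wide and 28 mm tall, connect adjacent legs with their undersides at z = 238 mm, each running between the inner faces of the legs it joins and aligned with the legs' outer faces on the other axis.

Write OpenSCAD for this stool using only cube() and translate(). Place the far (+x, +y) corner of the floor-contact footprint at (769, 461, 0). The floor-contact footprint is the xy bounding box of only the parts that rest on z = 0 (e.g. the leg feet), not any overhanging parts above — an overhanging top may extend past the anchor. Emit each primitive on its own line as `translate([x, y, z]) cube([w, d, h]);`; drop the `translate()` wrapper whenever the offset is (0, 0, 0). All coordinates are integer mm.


// leg_h = 396 - 29 = 367
// stretcher span = 317 - 2*42 = 233
translate([452, 197, 367]) cube([317, 264, 29]);
translate([452, 197, 0]) cube([42, 42, 367]);
translate([727, 197, 0]) cube([42, 42, 367]);
translate([452, 419, 0]) cube([42, 42, 367]);
translate([727, 419, 0]) cube([42, 42, 367]);
translate([494, 197, 238]) cube([233, 42, 28]);
translate([494, 419, 238]) cube([233, 42, 28]);
translate([452, 239, 238]) cube([42, 180, 28]);
translate([727, 239, 238]) cube([42, 180, 28]);


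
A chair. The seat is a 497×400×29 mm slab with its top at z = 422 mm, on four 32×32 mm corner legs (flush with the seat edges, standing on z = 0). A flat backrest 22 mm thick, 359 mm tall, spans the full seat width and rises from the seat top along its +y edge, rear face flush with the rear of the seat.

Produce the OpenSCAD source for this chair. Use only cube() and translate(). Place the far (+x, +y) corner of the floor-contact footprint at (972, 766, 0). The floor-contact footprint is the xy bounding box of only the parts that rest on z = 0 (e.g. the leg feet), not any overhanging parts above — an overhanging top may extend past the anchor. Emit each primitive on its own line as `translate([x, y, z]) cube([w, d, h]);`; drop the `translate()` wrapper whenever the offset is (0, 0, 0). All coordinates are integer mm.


translate([475, 366, 393]) cube([497, 400, 29]);
translate([475, 366, 0]) cube([32, 32, 393]);
translate([940, 366, 0]) cube([32, 32, 393]);
translate([475, 734, 0]) cube([32, 32, 393]);
translate([940, 734, 0]) cube([32, 32, 393]);
translate([475, 744, 422]) cube([497, 22, 359]);


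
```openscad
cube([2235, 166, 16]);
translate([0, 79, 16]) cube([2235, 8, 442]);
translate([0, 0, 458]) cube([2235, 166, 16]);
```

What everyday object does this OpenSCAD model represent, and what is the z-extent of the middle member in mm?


An I-beam. The web height is 442 mm.

Two wide flanges with a thin centred web — an I-beam. Overall 474 mm minus two 16 mm flanges gives a web of 474 − 2·16 = 442 mm.


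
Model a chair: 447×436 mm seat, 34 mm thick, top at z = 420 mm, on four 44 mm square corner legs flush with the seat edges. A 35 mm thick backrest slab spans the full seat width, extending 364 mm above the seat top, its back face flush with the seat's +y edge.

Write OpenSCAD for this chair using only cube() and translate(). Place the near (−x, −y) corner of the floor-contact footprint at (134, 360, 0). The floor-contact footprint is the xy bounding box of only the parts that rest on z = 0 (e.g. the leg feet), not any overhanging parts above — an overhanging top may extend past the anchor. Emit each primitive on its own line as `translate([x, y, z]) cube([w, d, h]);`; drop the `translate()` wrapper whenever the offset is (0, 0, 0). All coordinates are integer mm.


// leg_h = 420 - 34 = 386
translate([134, 360, 386]) cube([447, 436, 34]);
translate([134, 360, 0]) cube([44, 44, 386]);
translate([537, 360, 0]) cube([44, 44, 386]);
translate([134, 752, 0]) cube([44, 44, 386]);
translate([537, 752, 0]) cube([44, 44, 386]);
translate([134, 761, 420]) cube([447, 35, 364]);


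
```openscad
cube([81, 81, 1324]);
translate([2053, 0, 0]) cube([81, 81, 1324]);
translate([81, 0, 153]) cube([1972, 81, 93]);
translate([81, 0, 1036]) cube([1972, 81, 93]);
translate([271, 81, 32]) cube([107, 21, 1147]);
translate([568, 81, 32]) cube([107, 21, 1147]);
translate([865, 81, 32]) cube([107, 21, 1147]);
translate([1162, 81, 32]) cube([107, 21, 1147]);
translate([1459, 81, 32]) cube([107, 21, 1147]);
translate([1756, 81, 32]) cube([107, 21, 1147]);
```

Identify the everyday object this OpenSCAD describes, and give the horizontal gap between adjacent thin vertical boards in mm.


A fence section. The picket gap is 190 mm.

Two posts, two rails, 6 pickets — a fence section. Span 1972 mm holds 6 pickets of 107 mm with 7 equal gaps: ⌊(1972 − 6·107) / 7⌋ = 190 mm.


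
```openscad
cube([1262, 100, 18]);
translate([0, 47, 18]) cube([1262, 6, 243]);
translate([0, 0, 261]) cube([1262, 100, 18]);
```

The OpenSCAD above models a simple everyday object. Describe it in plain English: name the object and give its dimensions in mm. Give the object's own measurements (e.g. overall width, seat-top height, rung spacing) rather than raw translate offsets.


An I-beam lying along x, 1262 mm long. Overall section height 279 mm. Two flanges 100 mm wide (y) and 18 mm thick, one on the floor and one at the top; a web 6 mm thick runs between them, centred on the flange width.


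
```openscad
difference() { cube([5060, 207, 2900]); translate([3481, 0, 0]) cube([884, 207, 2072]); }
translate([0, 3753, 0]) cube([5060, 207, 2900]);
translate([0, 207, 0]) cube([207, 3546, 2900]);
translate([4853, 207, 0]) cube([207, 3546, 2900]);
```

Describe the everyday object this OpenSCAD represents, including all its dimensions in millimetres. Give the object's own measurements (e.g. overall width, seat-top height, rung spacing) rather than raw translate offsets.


A single room: four walls, each 2900 mm tall and 207 mm thick, enclosing an outside footprint 5060×3960 mm (x × y), no floor or roof. The front and back walls (−y and +y sides) run the full x-width; the side walls fit between their inner faces. A door opening 884 mm wide and 2072 mm tall is cut through the front wall from the floor up, its −x edge 3481 mm from the wall's −x end.


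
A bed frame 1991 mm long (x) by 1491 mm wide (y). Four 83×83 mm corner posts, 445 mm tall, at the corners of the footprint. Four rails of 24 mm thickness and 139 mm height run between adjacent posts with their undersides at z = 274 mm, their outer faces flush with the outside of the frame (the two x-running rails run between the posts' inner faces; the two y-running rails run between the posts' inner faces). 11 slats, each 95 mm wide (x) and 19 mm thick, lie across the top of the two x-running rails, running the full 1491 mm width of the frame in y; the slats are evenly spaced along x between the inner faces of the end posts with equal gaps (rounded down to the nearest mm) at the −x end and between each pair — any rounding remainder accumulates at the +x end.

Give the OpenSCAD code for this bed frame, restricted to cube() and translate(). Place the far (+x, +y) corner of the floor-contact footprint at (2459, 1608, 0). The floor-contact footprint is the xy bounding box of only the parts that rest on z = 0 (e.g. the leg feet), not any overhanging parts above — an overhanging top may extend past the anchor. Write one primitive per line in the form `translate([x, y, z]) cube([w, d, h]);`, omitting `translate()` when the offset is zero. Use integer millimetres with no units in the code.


// slat z = rail_z + rail_h = 274 + 139 = 413
// slat gap = ⌊(1825 − 11·95) / 12⌋ = 65
translate([468, 117, 0]) cube([83, 83, 445]);
translate([468, 1525, 0]) cube([83, 83, 445]);
translate([2376, 117, 0]) cube([83, 83, 445]);
translate([2376, 1525, 0]) cube([83, 83, 445]);
translate([551, 117, 274]) cube([1825, 24, 139]);
translate([551, 1584, 274]) cube([1825, 24, 139]);
translate([468, 200, 274]) cube([24, 1325, 139]);
translate([2435, 200, 274]) cube([24, 1325, 139]);
translate([616, 117, 413]) cube([95, 1491, 19]);
translate([776, 117, 413]) cube([95, 1491, 19]);
translate([936, 117, 413]) cube([95, 1491, 19]);
translate([1096, 117, 413]) cube([95, 1491, 19]);
translate([1256, 117, 413]) cube([95, 1491, 19]);
translate([1416, 117, 413]) cube([95, 1491, 19]);
translate([1576, 117, 413]) cube([95, 1491, 19]);
translate([1736, 117, 413]) cube([95, 1491, 19]);
translate([1896, 117, 413]) cube([95, 1491, 19]);
translate([2056, 117, 413]) cube([95, 1491, 19]);
translate([2216, 117, 413]) cube([95, 1491, 19]);


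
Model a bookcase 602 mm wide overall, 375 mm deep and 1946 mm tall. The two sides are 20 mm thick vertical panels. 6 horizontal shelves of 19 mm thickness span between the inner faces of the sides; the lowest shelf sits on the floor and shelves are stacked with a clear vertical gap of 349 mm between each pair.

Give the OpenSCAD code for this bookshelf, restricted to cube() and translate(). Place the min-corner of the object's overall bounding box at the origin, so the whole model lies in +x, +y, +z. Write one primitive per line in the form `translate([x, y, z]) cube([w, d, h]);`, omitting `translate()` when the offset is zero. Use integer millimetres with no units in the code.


cube([20, 375, 1946]);
translate([582, 0, 0]) cube([20, 375, 1946]);
translate([20, 0, 0]) cube([562, 375, 19]);
translate([20, 0, 368]) cube([562, 375, 19]);
translate([20, 0, 736]) cube([562, 375, 19]);
translate([20, 0, 1104]) cube([562, 375, 19]);
translate([20, 0, 1472]) cube([562, 375, 19]);
translate([20, 0, 1840]) cube([562, 375, 19]);
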